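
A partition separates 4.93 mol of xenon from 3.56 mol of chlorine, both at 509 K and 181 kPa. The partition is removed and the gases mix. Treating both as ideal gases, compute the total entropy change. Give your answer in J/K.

Mole fractions: x_A = 4.93/8.49 = 0.581, x_B = 0.419.
ΔS_mix = −R(n_A ln x_A + n_B ln x_B) = −8.314 × (4.93 ln 0.581 + 3.56 ln 0.419) = 48 J/K.

ΔS_mix = 48 J/K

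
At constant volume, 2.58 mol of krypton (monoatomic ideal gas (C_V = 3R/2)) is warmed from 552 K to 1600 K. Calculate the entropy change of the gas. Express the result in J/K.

At constant volume, ΔS = nC_V ln(T₂/T₁) with C_V = 3R/2 = 12.47 J mol⁻¹ K⁻¹.
ΔS = 2.58 × 12.47 × ln(1600/552) = 34.2 J/K.

ΔS = 34.2 J/K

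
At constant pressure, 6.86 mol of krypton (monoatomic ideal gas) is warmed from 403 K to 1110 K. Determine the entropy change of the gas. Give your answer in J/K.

ΔS = 144 J/K

At constant pressure, ΔS = nC_p ln(T₂/T₁) with C_p = 5R/2 = 20.79 J mol⁻¹ K⁻¹.
ΔS = 6.86 × 20.79 × ln(1110/403) = 144 J/K.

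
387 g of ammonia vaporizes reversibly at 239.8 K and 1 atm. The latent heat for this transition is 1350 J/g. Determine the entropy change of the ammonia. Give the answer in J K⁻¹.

ΔS = 2180 J/K

Heat absorbed by the substance: Q = mL = 387 × 1350 = 522450 J.
At constant T, ΔS = Q_rev/T = 522450 / 239.8 = 2180 J/K.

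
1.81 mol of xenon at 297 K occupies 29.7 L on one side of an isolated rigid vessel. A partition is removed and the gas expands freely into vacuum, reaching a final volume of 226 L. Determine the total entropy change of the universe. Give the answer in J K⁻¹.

ΔS_universe = 30.5 J/K

No heat is exchanged and no work is done, so the ideal-gas temperature stays constant.
Entropy is a state function; using a reversible isothermal path, ΔS_gas = nR ln(V₂/V₁) = 1.81 × 8.314 × ln(226/29.7) = 30.5 J/K.
The insulated surroundings exchange no heat, so ΔS_surr = 0 and ΔS_universe = ΔS_gas.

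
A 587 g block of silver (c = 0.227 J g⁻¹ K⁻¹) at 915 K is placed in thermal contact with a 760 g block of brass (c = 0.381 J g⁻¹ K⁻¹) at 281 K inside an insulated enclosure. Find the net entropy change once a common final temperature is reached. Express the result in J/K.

Energy balance: T_f = (m₁c₁T₁ + m₂c₂T₂)/(m₁c₁ + m₂c₂) = 480.81 K.
ΔS₁ = m₁c₁ ln(T_f/T₁) = 133.249 × ln(480.81/915) = -85.74 J/K.
ΔS₂ = m₂c₂ ln(T_f/T₂) = 289.56 × ln(480.81/281) = 155.5 J/K.
ΔS_total = -85.74 + 155.5 = 69.8 J/K.

ΔS_total = 69.8 J/K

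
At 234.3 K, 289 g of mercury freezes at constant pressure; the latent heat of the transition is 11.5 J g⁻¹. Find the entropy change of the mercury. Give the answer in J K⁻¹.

Heat released by the substance: Q = −mL = −289 × 11.5 = −3323.5 J.
At constant T, ΔS = Q_rev/T = −3323.5 / 234.3 = -14.2 J/K.

ΔS = -14.2 J/K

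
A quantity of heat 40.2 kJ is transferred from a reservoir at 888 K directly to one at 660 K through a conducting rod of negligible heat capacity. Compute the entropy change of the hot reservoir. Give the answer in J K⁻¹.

ΔS_hot = -45.3 J/K

The hot reservoir loses heat Q, so ΔS_hot = −Q/T_H = −40200/888 = -45.3 J/K.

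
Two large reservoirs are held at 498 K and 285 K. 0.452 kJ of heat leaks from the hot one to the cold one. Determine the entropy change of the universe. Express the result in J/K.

ΔS_hot = −Q/T_H = −452/498 = -0.9076 J/K and ΔS_cold = +Q/T_C = 452/285 = 1.586 J/K.
ΔS_total = -0.9076 + 1.586 = 0.678 J/K, positive as the second law requires.

ΔS_total = 0.678 J/K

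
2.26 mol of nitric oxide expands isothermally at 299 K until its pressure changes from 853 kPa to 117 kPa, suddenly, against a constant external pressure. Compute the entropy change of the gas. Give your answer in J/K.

ΔS_gas = 37.3 J/K

Entropy is a state function, so ΔS_gas depends only on the end states.
For an isothermal ideal gas ΔS_gas = nR ln(P₁/P₂) = 2.26 × 8.314 × ln(853/117) = 37.3 J/K.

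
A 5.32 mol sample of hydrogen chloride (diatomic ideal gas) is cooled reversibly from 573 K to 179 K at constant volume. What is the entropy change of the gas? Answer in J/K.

ΔS = -129 J/K

At constant volume, ΔS = nC_V ln(T₂/T₁) with C_V = 5R/2 = 20.79 J mol⁻¹ K⁻¹.
ΔS = 5.32 × 20.79 × ln(179/573) = -129 J/K.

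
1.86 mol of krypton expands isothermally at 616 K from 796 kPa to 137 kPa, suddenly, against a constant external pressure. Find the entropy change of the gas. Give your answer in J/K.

ΔS_gas = 27.2 J/K

Entropy is a state function, so ΔS_gas depends only on the end states.
For an isothermal ideal gas ΔS_gas = nR ln(P₁/P₂) = 1.86 × 8.314 × ln(796/137) = 27.2 J/K.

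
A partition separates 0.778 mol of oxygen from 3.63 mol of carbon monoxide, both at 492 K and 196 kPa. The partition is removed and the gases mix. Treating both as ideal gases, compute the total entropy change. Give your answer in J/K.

Mole fractions: x_A = 0.778/4.41 = 0.176, x_B = 0.824.
ΔS_mix = −R(n_A ln x_A + n_B ln x_B) = −8.314 × (0.778 ln 0.176 + 3.63 ln 0.824) = 17.1 J/K.

ΔS_mix = 17.1 J/K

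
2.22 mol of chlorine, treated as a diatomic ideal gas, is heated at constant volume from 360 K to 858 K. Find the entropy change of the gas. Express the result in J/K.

At constant volume, ΔS = nC_V ln(T₂/T₁) with C_V = 5R/2 = 20.79 J mol⁻¹ K⁻¹.
ΔS = 2.22 × 20.79 × ln(858/360) = 40.1 J/K.

ΔS = 40.1 J/K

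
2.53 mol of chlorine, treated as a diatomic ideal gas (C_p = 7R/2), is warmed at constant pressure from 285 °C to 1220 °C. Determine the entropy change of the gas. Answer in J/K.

ΔS = 72.4 J/K

In kelvin: T₁ = 558.15 K, T₂ = 1493.15 K. At constant pressure, ΔS = nC_p ln(T₂/T₁) with C_p = 7R/2 = 29.1 J mol⁻¹ K⁻¹.
ΔS = 2.53 × 29.1 × ln(1493.15/558.15) = 72.4 J/K.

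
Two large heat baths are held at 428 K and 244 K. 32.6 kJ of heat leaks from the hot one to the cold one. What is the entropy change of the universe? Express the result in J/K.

ΔS_total = 57.4 J/K

ΔS_hot = −Q/T_H = −32600/428 = -76.17 J/K and ΔS_cold = +Q/T_C = 32600/244 = 133.6 J/K.
ΔS_total = -76.17 + 133.6 = 57.4 J/K, positive as the second law requires.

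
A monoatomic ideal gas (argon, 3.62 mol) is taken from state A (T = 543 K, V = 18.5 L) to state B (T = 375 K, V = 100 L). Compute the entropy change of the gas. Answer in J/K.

Entropy is a state function: ΔS = nC_V ln(T₂/T₁) + nR ln(V₂/V₁), with C_V = 3R/2 = 12.47 J mol⁻¹ K⁻¹ for a monoatomic ideal gas.
ΔS = 3.62 × [12.47 × ln(375/543) + 8.314 × ln(100/18.5)] = 34.1 J/K.

ΔS = 34.1 J/K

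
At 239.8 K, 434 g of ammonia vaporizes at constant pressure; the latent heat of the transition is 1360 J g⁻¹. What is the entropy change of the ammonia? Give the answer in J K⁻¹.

Heat absorbed by the substance: Q = mL = 434 × 1360 = 590240 J.
At constant T, ΔS = Q_rev/T = 590240 / 239.8 = 2460 J/K.

ΔS = 2460 J/K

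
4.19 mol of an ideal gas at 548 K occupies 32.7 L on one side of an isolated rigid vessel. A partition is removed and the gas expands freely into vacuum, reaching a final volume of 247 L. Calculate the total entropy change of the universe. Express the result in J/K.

For an ideal gas in free expansion Q = 0 and W = 0, so T is unchanged.
Entropy is a state function; using a reversible isothermal path, ΔS_gas = nR ln(V₂/V₁) = 4.19 × 8.314 × ln(247/32.7) = 70.4 J/K.
The insulated surroundings exchange no heat, so ΔS_surr = 0 and ΔS_universe = ΔS_gas.

ΔS_universe = 70.4 J/K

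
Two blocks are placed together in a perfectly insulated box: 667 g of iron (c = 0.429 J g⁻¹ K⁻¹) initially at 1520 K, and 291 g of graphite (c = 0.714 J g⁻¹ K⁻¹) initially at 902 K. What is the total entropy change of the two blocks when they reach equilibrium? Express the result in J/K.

ΔS_total = 15.8 J/K

Energy balance: T_f = (m₁c₁T₁ + m₂c₂T₂)/(m₁c₁ + m₂c₂) = 1260 K.
ΔS₁ = m₁c₁ ln(T_f/T₁) = 286.143 × ln(1260/1520) = -53.67 J/K.
ΔS₂ = m₂c₂ ln(T_f/T₂) = 207.774 × ln(1260/902) = 69.45 J/K.
ΔS_total = -53.67 + 69.45 = 15.8 J/K.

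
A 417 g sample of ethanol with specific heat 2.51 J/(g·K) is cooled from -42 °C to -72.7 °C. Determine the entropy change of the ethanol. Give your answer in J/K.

ΔS = -149 J/K

In kelvin: T₁ = 231.15 K, T₂ = 200.45 K. ΔS = ∫dQ_rev/T = m c ln(T₂/T₁) = 417 × 2.51 × ln(200.45/231.15) = -149 J/K.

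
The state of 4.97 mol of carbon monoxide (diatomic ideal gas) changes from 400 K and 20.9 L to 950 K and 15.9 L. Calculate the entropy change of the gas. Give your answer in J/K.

ΔS = 78.1 J/K

Entropy is a state function: ΔS = nC_V ln(T₂/T₁) + nR ln(V₂/V₁), with C_V = 5R/2 = 20.79 J mol⁻¹ K⁻¹ for a diatomic ideal gas.
ΔS = 4.97 × [20.79 × ln(950/400) + 8.314 × ln(15.9/20.9)] = 78.1 J/K.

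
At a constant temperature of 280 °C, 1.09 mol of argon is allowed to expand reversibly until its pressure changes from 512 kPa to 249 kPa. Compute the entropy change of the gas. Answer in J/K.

ΔS_gas = 6.53 J/K

For an isothermal ideal gas ΔS_gas = nR ln(P₁/P₂) = 1.09 × 8.314 × ln(512/249) = 6.53 J/K.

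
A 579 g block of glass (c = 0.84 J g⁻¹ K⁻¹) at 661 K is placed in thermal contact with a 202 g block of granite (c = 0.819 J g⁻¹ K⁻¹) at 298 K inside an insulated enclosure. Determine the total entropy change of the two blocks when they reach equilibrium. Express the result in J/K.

ΔS_total = 34 J/K

Energy balance: T_f = (m₁c₁T₁ + m₂c₂T₂)/(m₁c₁ + m₂c₂) = 568.86 K.
ΔS₁ = m₁c₁ ln(T_f/T₁) = 486.36 × ln(568.86/661) = -73.01 J/K.
ΔS₂ = m₂c₂ ln(T_f/T₂) = 165.438 × ln(568.86/298) = 107 J/K.
ΔS_total = -73.01 + 107 = 34 J/K.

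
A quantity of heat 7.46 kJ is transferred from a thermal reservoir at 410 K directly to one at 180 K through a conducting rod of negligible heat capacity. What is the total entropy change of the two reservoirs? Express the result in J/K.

ΔS_hot = −Q/T_H = −7460/410 = -18.2 J/K and ΔS_cold = +Q/T_C = 7460/180 = 41.44 J/K.
ΔS_total = -18.2 + 41.44 = 23.2 J/K, positive as the second law requires.

ΔS_total = 23.2 J/K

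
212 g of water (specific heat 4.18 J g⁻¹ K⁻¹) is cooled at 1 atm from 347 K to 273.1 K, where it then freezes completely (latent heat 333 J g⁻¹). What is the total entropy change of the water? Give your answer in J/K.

Cooling step: ΔS₁ = m c ln(T_tr/T_i) = 212 × 4.18 × ln(273.1/347) = -212.2 J/K.
Phase change: ΔS₂ = −mL/T_tr = −212 × 333 / 273.1 = -258.5 J/K.
ΔS_total = (-212.2) + (-258.5) = -471 J/K.

ΔS = -471 J/K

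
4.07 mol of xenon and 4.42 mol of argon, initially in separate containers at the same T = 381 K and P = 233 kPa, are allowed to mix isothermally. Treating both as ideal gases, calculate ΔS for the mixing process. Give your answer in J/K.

Mole fractions: x_A = 4.07/8.49 = 0.479, x_B = 0.521.
ΔS_mix = −R(n_A ln x_A + n_B ln x_B) = −8.314 × (4.07 ln 0.479 + 4.42 ln 0.521) = 48.9 J/K.

ΔS_mix = 48.9 J/K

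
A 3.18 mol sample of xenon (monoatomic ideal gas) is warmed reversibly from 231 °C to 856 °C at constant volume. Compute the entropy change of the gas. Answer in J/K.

In kelvin: T₁ = 504.15 K, T₂ = 1129.15 K. At constant volume, ΔS = nC_V ln(T₂/T₁) with C_V = 3R/2 = 12.47 J mol⁻¹ K⁻¹.
ΔS = 3.18 × 12.47 × ln(1129.15/504.15) = 32 J/K.

ΔS = 32 J/K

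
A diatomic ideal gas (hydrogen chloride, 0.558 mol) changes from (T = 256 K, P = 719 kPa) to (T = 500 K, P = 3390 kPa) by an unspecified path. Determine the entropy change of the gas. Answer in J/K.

ΔS = 3.68 J/K

ΔS = nC_p ln(T₂/T₁) − nR ln(P₂/P₁), with C_p = 7R/2 = 29.1 J mol⁻¹ K⁻¹ for a diatomic ideal gas.
ΔS = 0.558 × [29.1 × ln(500/256) − 8.314 × ln(3390/719)] = 3.68 J/K.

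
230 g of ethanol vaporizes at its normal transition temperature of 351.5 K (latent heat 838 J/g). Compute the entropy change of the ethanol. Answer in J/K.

Heat absorbed by the substance: Q = mL = 230 × 838 = 192740 J.
At constant T, ΔS = Q_rev/T = 192740 / 351.5 = 548 J/K.

ΔS = 548 J/K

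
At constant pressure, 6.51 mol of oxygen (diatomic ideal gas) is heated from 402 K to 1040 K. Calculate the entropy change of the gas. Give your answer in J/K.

At constant pressure, ΔS = nC_p ln(T₂/T₁) with C_p = 7R/2 = 29.1 J mol⁻¹ K⁻¹.
ΔS = 6.51 × 29.1 × ln(1040/402) = 180 J/K.

ΔS = 180 J/K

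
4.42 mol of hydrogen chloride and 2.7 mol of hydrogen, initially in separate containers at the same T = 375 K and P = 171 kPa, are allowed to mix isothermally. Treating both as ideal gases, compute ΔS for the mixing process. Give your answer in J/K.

Mole fractions: x_A = 4.42/7.12 = 0.621, x_B = 0.379.
ΔS_mix = −R(n_A ln x_A + n_B ln x_B) = −8.314 × (4.42 ln 0.621 + 2.7 ln 0.379) = 39.3 J/K.

ΔS_mix = 39.3 J/K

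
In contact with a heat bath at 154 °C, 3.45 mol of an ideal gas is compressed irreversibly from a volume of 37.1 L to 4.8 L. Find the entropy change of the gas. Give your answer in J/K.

Entropy is a state function, so ΔS_gas depends only on the end states.
For an isothermal ideal gas ΔS_gas = nR ln(V₂/V₁) = 3.45 × 8.314 × ln(4.8/37.1) = -58.7 J/K.

ΔS_gas = -58.7 J/K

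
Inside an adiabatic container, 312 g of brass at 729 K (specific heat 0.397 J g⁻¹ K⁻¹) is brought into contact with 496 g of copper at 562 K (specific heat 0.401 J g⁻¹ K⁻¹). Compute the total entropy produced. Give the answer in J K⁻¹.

Energy balance: T_f = (m₁c₁T₁ + m₂c₂T₂)/(m₁c₁ + m₂c₂) = 626.09 K.
ΔS₁ = m₁c₁ ln(T_f/T₁) = 123.864 × ln(626.09/729) = -18.85 J/K.
ΔS₂ = m₂c₂ ln(T_f/T₂) = 198.896 × ln(626.09/562) = 21.48 J/K.
ΔS_total = -18.85 + 21.48 = 2.63 J/K.

ΔS_total = 2.63 J/K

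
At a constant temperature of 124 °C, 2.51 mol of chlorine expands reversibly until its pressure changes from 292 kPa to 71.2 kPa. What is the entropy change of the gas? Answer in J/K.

ΔS_gas = 29.5 J/K

For an isothermal ideal gas ΔS_gas = nR ln(P₁/P₂) = 2.51 × 8.314 × ln(292/71.2) = 29.5 J/K.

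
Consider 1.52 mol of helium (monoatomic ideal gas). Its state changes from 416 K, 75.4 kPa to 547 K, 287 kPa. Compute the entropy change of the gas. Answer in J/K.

ΔS = nC_p ln(T₂/T₁) − nR ln(P₂/P₁), with C_p = 5R/2 = 20.79 J mol⁻¹ K⁻¹ for a monoatomic ideal gas.
ΔS = 1.52 × [20.79 × ln(547/416) − 8.314 × ln(287/75.4)] = -8.24 J/K.

ΔS = -8.24 J/K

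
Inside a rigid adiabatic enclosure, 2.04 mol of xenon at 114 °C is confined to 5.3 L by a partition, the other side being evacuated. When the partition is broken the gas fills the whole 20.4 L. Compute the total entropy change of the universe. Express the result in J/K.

ΔS_universe = 22.9 J/K

No heat is exchanged and no work is done, so the ideal-gas temperature stays constant.
Entropy is a state function; using a reversible isothermal path, ΔS_gas = nR ln(V₂/V₁) = 2.04 × 8.314 × ln(20.4/5.3) = 22.9 J/K.
The insulated surroundings exchange no heat, so ΔS_surr = 0 and ΔS_universe = ΔS_gas.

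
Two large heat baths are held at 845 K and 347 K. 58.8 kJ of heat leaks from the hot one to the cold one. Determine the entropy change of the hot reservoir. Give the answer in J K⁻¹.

The hot reservoir loses heat Q, so ΔS_hot = −Q/T_H = −58800/845 = -69.6 J/K.

ΔS_hot = -69.6 J/K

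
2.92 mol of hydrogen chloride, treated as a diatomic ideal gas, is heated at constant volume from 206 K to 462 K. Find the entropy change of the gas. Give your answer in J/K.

ΔS = 49 J/K

At constant volume, ΔS = nC_V ln(T₂/T₁) with C_V = 5R/2 = 20.79 J mol⁻¹ K⁻¹.
ΔS = 2.92 × 20.79 × ln(462/206) = 49 J/K.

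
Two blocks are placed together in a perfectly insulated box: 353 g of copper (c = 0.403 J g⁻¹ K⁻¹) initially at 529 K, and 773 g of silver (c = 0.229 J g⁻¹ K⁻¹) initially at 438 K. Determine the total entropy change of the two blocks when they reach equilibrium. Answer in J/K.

Energy balance: T_f = (m₁c₁T₁ + m₂c₂T₂)/(m₁c₁ + m₂c₂) = 478.55 K.
ΔS₁ = m₁c₁ ln(T_f/T₁) = 142.259 × ln(478.55/529) = -14.26 J/K.
ΔS₂ = m₂c₂ ln(T_f/T₂) = 177.017 × ln(478.55/438) = 15.67 J/K.
ΔS_total = -14.26 + 15.67 = 1.41 J/K.

ΔS_total = 1.41 J/K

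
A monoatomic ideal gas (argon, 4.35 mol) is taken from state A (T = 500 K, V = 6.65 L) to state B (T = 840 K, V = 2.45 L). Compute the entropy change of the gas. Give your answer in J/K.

Entropy is a state function: ΔS = nC_V ln(T₂/T₁) + nR ln(V₂/V₁), with C_V = 3R/2 = 12.47 J mol⁻¹ K⁻¹ for a monoatomic ideal gas.
ΔS = 4.35 × [12.47 × ln(840/500) + 8.314 × ln(2.45/6.65)] = -7.97 J/K.

ΔS = -7.97 J/K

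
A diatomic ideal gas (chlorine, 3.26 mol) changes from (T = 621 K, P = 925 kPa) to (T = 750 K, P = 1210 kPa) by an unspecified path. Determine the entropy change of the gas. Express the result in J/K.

ΔS = nC_p ln(T₂/T₁) − nR ln(P₂/P₁), with C_p = 7R/2 = 29.1 J mol⁻¹ K⁻¹ for a diatomic ideal gas.
ΔS = 3.26 × [29.1 × ln(750/621) − 8.314 × ln(1210/925)] = 10.6 J/K.

ΔS = 10.6 J/K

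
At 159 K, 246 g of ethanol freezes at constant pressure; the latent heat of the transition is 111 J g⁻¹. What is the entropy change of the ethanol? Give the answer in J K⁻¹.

Heat released by the substance: Q = −mL = −246 × 111 = −27306 J.
At constant T, ΔS = Q_rev/T = −27306 / 159 = -172 J/K.

ΔS = -172 J/K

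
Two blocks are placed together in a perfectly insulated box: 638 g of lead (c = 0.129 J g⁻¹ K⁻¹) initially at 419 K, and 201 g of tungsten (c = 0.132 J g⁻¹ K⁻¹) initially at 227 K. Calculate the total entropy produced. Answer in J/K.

ΔS_total = 3.37 J/K

Energy balance: T_f = (m₁c₁T₁ + m₂c₂T₂)/(m₁c₁ + m₂c₂) = 372.19 K.
ΔS₁ = m₁c₁ ln(T_f/T₁) = 82.302 × ln(372.19/419) = -9.749 J/K.
ΔS₂ = m₂c₂ ln(T_f/T₂) = 26.532 × ln(372.19/227) = 13.12 J/K.
ΔS_total = -9.749 + 13.12 = 3.37 J/K.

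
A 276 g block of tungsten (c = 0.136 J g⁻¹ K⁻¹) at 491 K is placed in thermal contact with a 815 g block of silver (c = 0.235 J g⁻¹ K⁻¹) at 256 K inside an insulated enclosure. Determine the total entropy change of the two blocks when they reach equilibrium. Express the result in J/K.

Energy balance: T_f = (m₁c₁T₁ + m₂c₂T₂)/(m₁c₁ + m₂c₂) = 294.51 K.
ΔS₁ = m₁c₁ ln(T_f/T₁) = 37.536 × ln(294.51/491) = -19.19 J/K.
ΔS₂ = m₂c₂ ln(T_f/T₂) = 191.525 × ln(294.51/256) = 26.84 J/K.
ΔS_total = -19.19 + 26.84 = 7.65 J/K.

ΔS_total = 7.65 J/K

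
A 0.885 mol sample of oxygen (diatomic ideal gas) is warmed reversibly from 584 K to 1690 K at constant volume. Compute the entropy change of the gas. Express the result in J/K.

ΔS = 19.5 J/K

At constant volume, ΔS = nC_V ln(T₂/T₁) with C_V = 5R/2 = 20.79 J mol⁻¹ K⁻¹.
ΔS = 0.885 × 20.79 × ln(1690/584) = 19.5 J/K.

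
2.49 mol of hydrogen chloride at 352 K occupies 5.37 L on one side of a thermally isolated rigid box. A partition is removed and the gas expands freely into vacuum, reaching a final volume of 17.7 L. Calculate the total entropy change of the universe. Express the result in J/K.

ΔS_universe = 24.7 J/K

No heat is exchanged and no work is done, so the ideal-gas temperature stays constant.
Entropy is a state function; using a reversible isothermal path, ΔS_gas = nR ln(V₂/V₁) = 2.49 × 8.314 × ln(17.7/5.37) = 24.7 J/K.
The insulated surroundings exchange no heat, so ΔS_surr = 0 and ΔS_universe = ΔS_gas.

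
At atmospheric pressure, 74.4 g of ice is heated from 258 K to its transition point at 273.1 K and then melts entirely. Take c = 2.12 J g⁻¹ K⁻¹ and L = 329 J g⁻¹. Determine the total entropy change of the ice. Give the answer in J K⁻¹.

Warming step: ΔS₁ = m c ln(T_tr/T_i) = 74.4 × 2.12 × ln(273.1/258) = 8.971 J/K.
Phase change: ΔS₂ = +mL/T_tr = 74.4 × 329 / 273.1 = 89.63 J/K.
ΔS_total = (8.971) + (89.63) = 98.6 J/K.

ΔS = 98.6 J/K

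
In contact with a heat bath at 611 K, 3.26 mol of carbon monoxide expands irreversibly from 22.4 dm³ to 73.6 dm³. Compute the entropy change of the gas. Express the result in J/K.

Entropy is a state function, so ΔS_gas depends only on the end states.
For an isothermal ideal gas ΔS_gas = nR ln(V₂/V₁) = 3.26 × 8.314 × ln(73.6/22.4) = 32.2 J/K.

ΔS_gas = 32.2 J/K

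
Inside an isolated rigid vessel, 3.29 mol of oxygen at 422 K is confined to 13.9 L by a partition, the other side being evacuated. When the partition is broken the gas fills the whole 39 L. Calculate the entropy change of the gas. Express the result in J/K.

ΔS_gas = 28.2 J/K

For an ideal gas in free expansion Q = 0 and W = 0, so T is unchanged.
Entropy is a state function; using a reversible isothermal path, ΔS_gas = nR ln(V₂/V₁) = 3.29 × 8.314 × ln(39/13.9) = 28.2 J/K.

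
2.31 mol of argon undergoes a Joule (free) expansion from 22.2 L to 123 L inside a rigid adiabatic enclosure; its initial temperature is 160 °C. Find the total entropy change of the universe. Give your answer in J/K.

ΔS_universe = 32.9 J/K

For an ideal gas in free expansion Q = 0 and W = 0, so T is unchanged.
Entropy is a state function; using a reversible isothermal path, ΔS_gas = nR ln(V₂/V₁) = 2.31 × 8.314 × ln(123/22.2) = 32.9 J/K.
The insulated surroundings exchange no heat, so ΔS_surr = 0 and ΔS_universe = ΔS_gas.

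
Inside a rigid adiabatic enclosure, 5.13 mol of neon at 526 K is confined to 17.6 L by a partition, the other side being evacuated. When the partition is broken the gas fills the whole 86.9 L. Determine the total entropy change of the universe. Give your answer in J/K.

No heat is exchanged and no work is done, so the ideal-gas temperature stays constant.
Entropy is a state function; using a reversible isothermal path, ΔS_gas = nR ln(V₂/V₁) = 5.13 × 8.314 × ln(86.9/17.6) = 68.1 J/K.
The insulated surroundings exchange no heat, so ΔS_surr = 0 and ΔS_universe = ΔS_gas.

ΔS_universe = 68.1 J/K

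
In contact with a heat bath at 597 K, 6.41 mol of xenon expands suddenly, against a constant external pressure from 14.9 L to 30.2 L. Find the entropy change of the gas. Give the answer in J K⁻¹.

ΔS_gas = 37.7 J/K

Entropy is a state function, so ΔS_gas depends only on the end states.
For an isothermal ideal gas ΔS_gas = nR ln(V₂/V₁) = 6.41 × 8.314 × ln(30.2/14.9) = 37.7 J/K.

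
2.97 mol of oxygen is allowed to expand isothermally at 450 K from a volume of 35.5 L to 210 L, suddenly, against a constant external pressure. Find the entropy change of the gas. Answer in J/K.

ΔS_gas = 43.9 J/K

Entropy is a state function, so ΔS_gas depends only on the end states.
For an isothermal ideal gas ΔS_gas = nR ln(V₂/V₁) = 2.97 × 8.314 × ln(210/35.5) = 43.9 J/K.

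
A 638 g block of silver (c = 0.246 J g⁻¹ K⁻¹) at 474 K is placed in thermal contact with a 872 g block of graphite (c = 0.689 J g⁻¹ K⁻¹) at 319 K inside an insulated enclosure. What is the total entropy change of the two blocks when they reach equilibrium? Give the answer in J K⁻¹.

ΔS_total = 10.5 J/K

Energy balance: T_f = (m₁c₁T₁ + m₂c₂T₂)/(m₁c₁ + m₂c₂) = 351.1 K.
ΔS₁ = m₁c₁ ln(T_f/T₁) = 156.948 × ln(351.1/474) = -47.1 J/K.
ΔS₂ = m₂c₂ ln(T_f/T₂) = 600.808 × ln(351.1/319) = 57.61 J/K.
ΔS_total = -47.1 + 57.61 = 10.5 J/K.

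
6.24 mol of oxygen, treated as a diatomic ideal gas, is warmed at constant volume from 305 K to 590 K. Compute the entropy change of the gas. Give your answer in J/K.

At constant volume, ΔS = nC_V ln(T₂/T₁) with C_V = 5R/2 = 20.79 J mol⁻¹ K⁻¹.
ΔS = 6.24 × 20.79 × ln(590/305) = 85.6 J/K.

ΔS = 85.6 J/K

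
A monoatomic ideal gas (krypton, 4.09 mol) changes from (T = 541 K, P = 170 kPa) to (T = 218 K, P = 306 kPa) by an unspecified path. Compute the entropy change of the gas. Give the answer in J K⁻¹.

ΔS = nC_p ln(T₂/T₁) − nR ln(P₂/P₁), with C_p = 5R/2 = 20.79 J mol⁻¹ K⁻¹ for a monoatomic ideal gas.
ΔS = 4.09 × [20.79 × ln(218/541) − 8.314 × ln(306/170)] = -97.3 J/K.

ΔS = -97.3 J/K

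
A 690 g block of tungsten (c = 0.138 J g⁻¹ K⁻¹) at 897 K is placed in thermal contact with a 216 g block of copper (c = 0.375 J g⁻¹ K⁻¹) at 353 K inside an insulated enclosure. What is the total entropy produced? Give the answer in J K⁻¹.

Energy balance: T_f = (m₁c₁T₁ + m₂c₂T₂)/(m₁c₁ + m₂c₂) = 646.95 K.
ΔS₁ = m₁c₁ ln(T_f/T₁) = 95.22 × ln(646.95/897) = -31.117 J/K.
ΔS₂ = m₂c₂ ln(T_f/T₂) = 81 × ln(646.95/353) = 49.07 J/K.
ΔS_total = -31.117 + 49.07 = 18 J/K.

ΔS_total = 18 J/K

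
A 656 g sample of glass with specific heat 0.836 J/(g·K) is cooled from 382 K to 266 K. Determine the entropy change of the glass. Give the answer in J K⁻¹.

ΔS = ∫dQ_rev/T = m c ln(T₂/T₁) = 656 × 0.836 × ln(266/382) = -198 J/K.

ΔS = -198 J/K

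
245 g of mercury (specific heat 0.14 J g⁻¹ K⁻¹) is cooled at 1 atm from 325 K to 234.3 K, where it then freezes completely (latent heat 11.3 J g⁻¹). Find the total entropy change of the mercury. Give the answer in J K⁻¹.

Cooling step: ΔS₁ = m c ln(T_tr/T_i) = 245 × 0.14 × ln(234.3/325) = -11.22 J/K.
Phase change: ΔS₂ = −mL/T_tr = −245 × 11.3 / 234.3 = -11.82 J/K.
ΔS_total = (-11.22) + (-11.82) = -23 J/K.

ΔS = -23 J/K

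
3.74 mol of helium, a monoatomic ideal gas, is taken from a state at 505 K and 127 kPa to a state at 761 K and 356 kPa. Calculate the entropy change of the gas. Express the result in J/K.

ΔS = nC_p ln(T₂/T₁) − nR ln(P₂/P₁), with C_p = 5R/2 = 20.79 J mol⁻¹ K⁻¹ for a monoatomic ideal gas.
ΔS = 3.74 × [20.79 × ln(761/505) − 8.314 × ln(356/127)] = -0.173 J/K.

ΔS = -0.173 J/K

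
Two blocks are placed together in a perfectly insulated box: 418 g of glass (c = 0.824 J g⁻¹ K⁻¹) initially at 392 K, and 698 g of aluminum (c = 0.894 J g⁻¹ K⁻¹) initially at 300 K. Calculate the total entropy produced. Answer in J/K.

ΔS_total = 8.12 J/K

Energy balance: T_f = (m₁c₁T₁ + m₂c₂T₂)/(m₁c₁ + m₂c₂) = 332.72 K.
ΔS₁ = m₁c₁ ln(T_f/T₁) = 344.432 × ln(332.72/392) = -56.473 J/K.
ΔS₂ = m₂c₂ ln(T_f/T₂) = 624.012 × ln(332.72/300) = 64.597 J/K.
ΔS_total = -56.473 + 64.597 = 8.12 J/K.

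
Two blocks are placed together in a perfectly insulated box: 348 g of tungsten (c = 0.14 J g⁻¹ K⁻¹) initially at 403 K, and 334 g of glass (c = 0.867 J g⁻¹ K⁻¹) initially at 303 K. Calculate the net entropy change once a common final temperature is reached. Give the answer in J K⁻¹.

ΔS_total = 1.81 J/K

Energy balance: T_f = (m₁c₁T₁ + m₂c₂T₂)/(m₁c₁ + m₂c₂) = 317.4 K.
ΔS₁ = m₁c₁ ln(T_f/T₁) = 48.72 × ln(317.4/403) = -11.633 J/K.
ΔS₂ = m₂c₂ ln(T_f/T₂) = 289.578 × ln(317.4/303) = 13.446 J/K.
ΔS_total = -11.633 + 13.446 = 1.81 J/K.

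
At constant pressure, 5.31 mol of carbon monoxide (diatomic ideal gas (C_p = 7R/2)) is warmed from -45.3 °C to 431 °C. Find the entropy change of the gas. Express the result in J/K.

ΔS = 174 J/K

In kelvin: T₁ = 227.85 K, T₂ = 704.15 K. At constant pressure, ΔS = nC_p ln(T₂/T₁) with C_p = 7R/2 = 29.1 J mol⁻¹ K⁻¹.
ΔS = 5.31 × 29.1 × ln(704.15/227.85) = 174 J/K.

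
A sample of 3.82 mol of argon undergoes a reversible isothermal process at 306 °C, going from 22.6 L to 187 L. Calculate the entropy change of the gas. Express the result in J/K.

ΔS_gas = 67.1 J/K

For an isothermal ideal gas ΔS_gas = nR ln(V₂/V₁) = 3.82 × 8.314 × ln(187/22.6) = 67.1 J/K.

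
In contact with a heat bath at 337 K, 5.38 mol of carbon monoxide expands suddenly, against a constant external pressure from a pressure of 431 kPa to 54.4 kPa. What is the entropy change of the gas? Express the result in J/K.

Entropy is a state function, so ΔS_gas depends only on the end states.
For an isothermal ideal gas ΔS_gas = nR ln(P₁/P₂) = 5.38 × 8.314 × ln(431/54.4) = 92.6 J/K.

ΔS_gas = 92.6 J/K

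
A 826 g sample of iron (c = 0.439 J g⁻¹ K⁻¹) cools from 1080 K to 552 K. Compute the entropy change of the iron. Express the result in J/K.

ΔS = ∫dQ_rev/T = m c ln(T₂/T₁) = 826 × 0.439 × ln(552/1080) = -243 J/K.

ΔS = -243 J/K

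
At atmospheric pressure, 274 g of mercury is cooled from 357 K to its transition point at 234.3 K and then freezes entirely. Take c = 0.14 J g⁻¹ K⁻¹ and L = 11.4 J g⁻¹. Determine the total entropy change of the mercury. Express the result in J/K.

Cooling step: ΔS₁ = m c ln(T_tr/T_i) = 274 × 0.14 × ln(234.3/357) = -16.15 J/K.
Phase change: ΔS₂ = −mL/T_tr = −274 × 11.4 / 234.3 = -13.33 J/K.
ΔS_total = (-16.15) + (-13.33) = -29.5 J/K.

ΔS = -29.5 J/K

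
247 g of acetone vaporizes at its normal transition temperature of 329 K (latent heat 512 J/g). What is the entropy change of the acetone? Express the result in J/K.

Heat absorbed by the substance: Q = mL = 247 × 512 = 126464 J.
At constant T, ΔS = Q_rev/T = 126464 / 329 = 384 J/K.

ΔS = 384 J/K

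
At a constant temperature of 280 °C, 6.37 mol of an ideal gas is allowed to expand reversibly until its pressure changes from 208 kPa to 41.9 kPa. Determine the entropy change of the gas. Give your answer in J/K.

For an isothermal ideal gas ΔS_gas = nR ln(P₁/P₂) = 6.37 × 8.314 × ln(208/41.9) = 84.9 J/K.

ΔS_gas = 84.9 J/K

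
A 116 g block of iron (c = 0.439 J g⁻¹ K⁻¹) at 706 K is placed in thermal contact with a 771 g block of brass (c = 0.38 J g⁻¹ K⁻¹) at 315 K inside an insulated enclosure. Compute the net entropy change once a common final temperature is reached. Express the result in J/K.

ΔS_total = 16.9 J/K

Energy balance: T_f = (m₁c₁T₁ + m₂c₂T₂)/(m₁c₁ + m₂c₂) = 372.9 K.
ΔS₁ = m₁c₁ ln(T_f/T₁) = 50.924 × ln(372.9/706) = -32.51 J/K.
ΔS₂ = m₂c₂ ln(T_f/T₂) = 292.98 × ln(372.9/315) = 49.44 J/K.
ΔS_total = -32.51 + 49.44 = 16.9 J/K.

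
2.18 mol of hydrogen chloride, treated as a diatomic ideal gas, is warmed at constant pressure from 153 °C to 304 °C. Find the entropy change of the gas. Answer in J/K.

In kelvin: T₁ = 426.15 K, T₂ = 577.15 K. At constant pressure, ΔS = nC_p ln(T₂/T₁) with C_p = 7R/2 = 29.1 J mol⁻¹ K⁻¹.
ΔS = 2.18 × 29.1 × ln(577.15/426.15) = 19.2 J/K.

ΔS = 19.2 J/K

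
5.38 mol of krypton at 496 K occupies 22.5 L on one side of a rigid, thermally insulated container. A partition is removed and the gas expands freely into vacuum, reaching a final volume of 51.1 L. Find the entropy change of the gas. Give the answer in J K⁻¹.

ΔS_gas = 36.7 J/K

No heat is exchanged and no work is done, so the ideal-gas temperature stays constant.
Entropy is a state function; using a reversible isothermal path, ΔS_gas = nR ln(V₂/V₁) = 5.38 × 8.314 × ln(51.1/22.5) = 36.7 J/K.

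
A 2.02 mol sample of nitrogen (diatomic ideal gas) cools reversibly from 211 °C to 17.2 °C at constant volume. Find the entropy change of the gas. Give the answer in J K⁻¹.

ΔS = -21.5 J/K

In kelvin: T₁ = 484.15 K, T₂ = 290.35 K. At constant volume, ΔS = nC_V ln(T₂/T₁) with C_V = 5R/2 = 20.79 J mol⁻¹ K⁻¹.
ΔS = 2.02 × 20.79 × ln(290.35/484.15) = -21.5 J/K.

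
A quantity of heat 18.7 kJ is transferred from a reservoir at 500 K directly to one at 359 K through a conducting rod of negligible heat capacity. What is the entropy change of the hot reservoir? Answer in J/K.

The hot reservoir loses heat Q, so ΔS_hot = −Q/T_H = −18700/500 = -37.4 J/K.

ΔS_hot = -37.4 J/K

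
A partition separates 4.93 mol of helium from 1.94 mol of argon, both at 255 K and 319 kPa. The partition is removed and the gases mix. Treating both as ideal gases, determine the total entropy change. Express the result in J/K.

Mole fractions: x_A = 4.93/6.87 = 0.718, x_B = 0.282.
ΔS_mix = −R(n_A ln x_A + n_B ln x_B) = −8.314 × (4.93 ln 0.718 + 1.94 ln 0.282) = 34 J/K.

ΔS_mix = 34 J/K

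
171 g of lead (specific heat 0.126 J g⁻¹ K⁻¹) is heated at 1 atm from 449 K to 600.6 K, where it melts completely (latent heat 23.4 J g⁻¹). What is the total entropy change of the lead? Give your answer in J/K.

ΔS = 12.9 J/K

Warming step: ΔS₁ = m c ln(T_tr/T_i) = 171 × 0.126 × ln(600.6/449) = 6.268 J/K.
Phase change: ΔS₂ = +mL/T_tr = 171 × 23.4 / 600.6 = 6.662 J/K.
ΔS_total = (6.268) + (6.662) = 12.9 J/K.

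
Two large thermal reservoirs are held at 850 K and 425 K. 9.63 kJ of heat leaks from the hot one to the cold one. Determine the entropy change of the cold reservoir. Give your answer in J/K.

ΔS_cold = 22.7 J/K

The cold reservoir gains heat Q, so ΔS_cold = +Q/T_C = 9630/425 = 22.7 J/K.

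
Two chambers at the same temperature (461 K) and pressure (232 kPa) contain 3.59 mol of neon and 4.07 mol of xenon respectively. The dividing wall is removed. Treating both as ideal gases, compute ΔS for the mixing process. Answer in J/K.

Mole fractions: x_A = 3.59/7.66 = 0.469, x_B = 0.531.
ΔS_mix = −R(n_A ln x_A + n_B ln x_B) = −8.314 × (3.59 ln 0.469 + 4.07 ln 0.531) = 44 J/K.

ΔS_mix = 44 J/K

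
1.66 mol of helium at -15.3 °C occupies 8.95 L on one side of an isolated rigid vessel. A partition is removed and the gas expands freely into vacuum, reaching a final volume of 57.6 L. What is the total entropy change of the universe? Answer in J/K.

ΔS_universe = 25.7 J/K

No heat is exchanged and no work is done, so the ideal-gas temperature stays constant.
Entropy is a state function; using a reversible isothermal path, ΔS_gas = nR ln(V₂/V₁) = 1.66 × 8.314 × ln(57.6/8.95) = 25.7 J/K.
The insulated surroundings exchange no heat, so ΔS_surr = 0 and ΔS_universe = ΔS_gas.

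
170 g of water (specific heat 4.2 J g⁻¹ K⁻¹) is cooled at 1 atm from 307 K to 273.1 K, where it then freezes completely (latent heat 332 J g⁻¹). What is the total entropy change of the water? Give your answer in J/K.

ΔS = -290 J/K

Cooling step: ΔS₁ = m c ln(T_tr/T_i) = 170 × 4.2 × ln(273.1/307) = -83.54 J/K.
Phase change: ΔS₂ = −mL/T_tr = −170 × 332 / 273.1 = -206.7 J/K.
ΔS_total = (-83.54) + (-206.7) = -290 J/K.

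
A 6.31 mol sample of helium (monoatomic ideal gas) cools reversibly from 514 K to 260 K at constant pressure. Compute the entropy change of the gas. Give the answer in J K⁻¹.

At constant pressure, ΔS = nC_p ln(T₂/T₁) with C_p = 5R/2 = 20.79 J mol⁻¹ K⁻¹.
ΔS = 6.31 × 20.79 × ln(260/514) = -89.4 J/K.

ΔS = -89.4 J/K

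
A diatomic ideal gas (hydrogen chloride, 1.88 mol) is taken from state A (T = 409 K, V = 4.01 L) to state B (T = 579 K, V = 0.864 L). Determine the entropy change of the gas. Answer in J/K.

Entropy is a state function: ΔS = nC_V ln(T₂/T₁) + nR ln(V₂/V₁), with C_V = 5R/2 = 20.79 J mol⁻¹ K⁻¹ for a diatomic ideal gas.
ΔS = 1.88 × [20.79 × ln(579/409) + 8.314 × ln(0.864/4.01)] = -10.4 J/K.

ΔS = -10.4 J/K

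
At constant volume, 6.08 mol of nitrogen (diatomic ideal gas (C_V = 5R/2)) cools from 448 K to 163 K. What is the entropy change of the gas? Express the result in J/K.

At constant volume, ΔS = nC_V ln(T₂/T₁) with C_V = 5R/2 = 20.79 J mol⁻¹ K⁻¹.
ΔS = 6.08 × 20.79 × ln(163/448) = -128 J/K.

ΔS = -128 J/K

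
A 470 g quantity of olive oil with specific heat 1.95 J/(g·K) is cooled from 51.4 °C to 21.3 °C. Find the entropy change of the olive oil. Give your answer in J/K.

In kelvin: T₁ = 324.55 K, T₂ = 294.45 K. ΔS = ∫dQ_rev/T = m c ln(T₂/T₁) = 470 × 1.95 × ln(294.45/324.55) = -89.2 J/K.

ΔS = -89.2 J/K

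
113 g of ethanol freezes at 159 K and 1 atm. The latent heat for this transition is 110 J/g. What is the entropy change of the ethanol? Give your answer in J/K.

Heat released by the substance: Q = −mL = −113 × 110 = −12430 J.
At constant T, ΔS = Q_rev/T = −12430 / 159 = -78.2 J/K.

ΔS = -78.2 J/K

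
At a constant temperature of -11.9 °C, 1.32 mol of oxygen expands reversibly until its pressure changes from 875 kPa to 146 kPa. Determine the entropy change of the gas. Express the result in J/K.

ΔS_gas = 19.7 J/K

For an isothermal ideal gas ΔS_gas = nR ln(P₁/P₂) = 1.32 × 8.314 × ln(875/146) = 19.7 J/K.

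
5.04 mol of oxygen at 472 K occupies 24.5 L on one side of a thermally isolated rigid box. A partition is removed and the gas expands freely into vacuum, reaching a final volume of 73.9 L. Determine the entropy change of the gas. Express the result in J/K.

ΔS_gas = 46.3 J/K

No heat is exchanged and no work is done, so the ideal-gas temperature stays constant.
Entropy is a state function; using a reversible isothermal path, ΔS_gas = nR ln(V₂/V₁) = 5.04 × 8.314 × ln(73.9/24.5) = 46.3 J/K.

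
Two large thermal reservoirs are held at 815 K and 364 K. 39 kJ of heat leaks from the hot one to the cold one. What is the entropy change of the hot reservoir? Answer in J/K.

ΔS_hot = -47.9 J/K

The hot reservoir loses heat Q, so ΔS_hot = −Q/T_H = −39000/815 = -47.9 J/K.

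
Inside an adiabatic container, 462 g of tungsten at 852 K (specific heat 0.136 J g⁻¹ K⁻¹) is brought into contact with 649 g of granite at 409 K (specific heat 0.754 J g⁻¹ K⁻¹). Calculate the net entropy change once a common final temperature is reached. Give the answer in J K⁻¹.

ΔS_total = 18.1 J/K

Energy balance: T_f = (m₁c₁T₁ + m₂c₂T₂)/(m₁c₁ + m₂c₂) = 459.41 K.
ΔS₁ = m₁c₁ ln(T_f/T₁) = 62.832 × ln(459.41/852) = -38.81 J/K.
ΔS₂ = m₂c₂ ln(T_f/T₂) = 489.346 × ln(459.41/409) = 56.87 J/K.
ΔS_total = -38.81 + 56.87 = 18.1 J/K.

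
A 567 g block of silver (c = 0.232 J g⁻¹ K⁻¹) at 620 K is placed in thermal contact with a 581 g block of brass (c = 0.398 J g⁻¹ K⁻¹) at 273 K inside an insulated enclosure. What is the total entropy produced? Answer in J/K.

Energy balance: T_f = (m₁c₁T₁ + m₂c₂T₂)/(m₁c₁ + m₂c₂) = 398.82 K.
ΔS₁ = m₁c₁ ln(T_f/T₁) = 131.544 × ln(398.82/620) = -58.04 J/K.
ΔS₂ = m₂c₂ ln(T_f/T₂) = 231.238 × ln(398.82/273) = 87.65 J/K.
ΔS_total = -58.04 + 87.65 = 29.6 J/K.

ΔS_total = 29.6 J/K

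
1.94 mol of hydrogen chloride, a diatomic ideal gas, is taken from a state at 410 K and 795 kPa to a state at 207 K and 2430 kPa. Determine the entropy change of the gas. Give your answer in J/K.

ΔS = nC_p ln(T₂/T₁) − nR ln(P₂/P₁), with C_p = 7R/2 = 29.1 J mol⁻¹ K⁻¹ for a diatomic ideal gas.
ΔS = 1.94 × [29.1 × ln(207/410) − 8.314 × ln(2430/795)] = -56.6 J/K.

ΔS = -56.6 J/K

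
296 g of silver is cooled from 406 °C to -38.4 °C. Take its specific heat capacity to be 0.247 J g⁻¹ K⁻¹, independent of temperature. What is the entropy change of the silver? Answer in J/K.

ΔS = -77.7 J/K

In kelvin: T₁ = 679.15 K, T₂ = 234.75 K. ΔS = ∫dQ_rev/T = m c ln(T₂/T₁) = 296 × 0.247 × ln(234.75/679.15) = -77.7 J/K.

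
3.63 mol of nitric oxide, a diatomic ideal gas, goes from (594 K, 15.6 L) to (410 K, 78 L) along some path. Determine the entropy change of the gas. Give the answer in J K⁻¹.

ΔS = 20.6 J/K

Entropy is a state function: ΔS = nC_V ln(T₂/T₁) + nR ln(V₂/V₁), with C_V = 5R/2 = 20.79 J mol⁻¹ K⁻¹ for a diatomic ideal gas.
ΔS = 3.63 × [20.79 × ln(410/594) + 8.314 × ln(78/15.6)] = 20.6 J/K.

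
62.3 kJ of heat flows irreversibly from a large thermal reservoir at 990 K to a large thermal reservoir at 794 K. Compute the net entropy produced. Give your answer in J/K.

ΔS_hot = −Q/T_H = −62300/990 = -62.93 J/K and ΔS_cold = +Q/T_C = 62300/794 = 78.46 J/K.
ΔS_total = -62.93 + 78.46 = 15.5 J/K, positive as the second law requires.

ΔS_total = 15.5 J/K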